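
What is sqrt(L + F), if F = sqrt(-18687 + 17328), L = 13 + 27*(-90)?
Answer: sqrt(-2417 + 3*I*sqrt(151)) ≈ 0.3749 + 49.164*I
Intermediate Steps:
L = -2417 (L = 13 - 2430 = -2417)
F = 3*I*sqrt(151) (F = sqrt(-1359) = 3*I*sqrt(151) ≈ 36.865*I)
sqrt(L + F) = sqrt(-2417 + 3*I*sqrt(151))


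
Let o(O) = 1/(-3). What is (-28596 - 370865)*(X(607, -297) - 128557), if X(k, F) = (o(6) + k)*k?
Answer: -287240021809/3 ≈ -9.5747e+10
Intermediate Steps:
o(O) = -⅓
X(k, F) = k*(-⅓ + k) (X(k, F) = (-⅓ + k)*k = k*(-⅓ + k))
(-28596 - 370865)*(X(607, -297) - 128557) = (-28596 - 370865)*(607*(-⅓ + 607) - 128557) = -399461*(607*(1820/3) - 128557) = -399461*(1104740/3 - 128557) = -399461*719069/3 = -287240021809/3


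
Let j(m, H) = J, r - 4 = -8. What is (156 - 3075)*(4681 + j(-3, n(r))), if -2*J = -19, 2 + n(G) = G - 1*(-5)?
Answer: -27383139/2 ≈ -1.3692e+7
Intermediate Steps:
r = -4 (r = 4 - 8 = -4)
n(G) = 3 + G (n(G) = -2 + (G - 1*(-5)) = -2 + (G + 5) = -2 + (5 + G) = 3 + G)
J = 19/2 (J = -½*(-19) = 19/2 ≈ 9.5000)
j(m, H) = 19/2
(156 - 3075)*(4681 + j(-3, n(r))) = (156 - 3075)*(4681 + 19/2) = -2919*9381/2 = -27383139/2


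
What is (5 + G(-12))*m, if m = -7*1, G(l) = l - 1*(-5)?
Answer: 14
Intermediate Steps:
G(l) = 5 + l (G(l) = l + 5 = 5 + l)
m = -7
(5 + G(-12))*m = (5 + (5 - 12))*(-7) = (5 - 7)*(-7) = -2*(-7) = 14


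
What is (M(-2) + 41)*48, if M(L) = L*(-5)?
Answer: 2448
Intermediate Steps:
M(L) = -5*L
(M(-2) + 41)*48 = (-5*(-2) + 41)*48 = (10 + 41)*48 = 51*48 = 2448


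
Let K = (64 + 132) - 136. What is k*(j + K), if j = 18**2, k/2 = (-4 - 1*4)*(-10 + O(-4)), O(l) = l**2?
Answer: -36864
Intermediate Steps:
K = 60 (K = 196 - 136 = 60)
k = -96 (k = 2*((-4 - 1*4)*(-10 + (-4)**2)) = 2*((-4 - 4)*(-10 + 16)) = 2*(-8*6) = 2*(-48) = -96)
j = 324
k*(j + K) = -96*(324 + 60) = -96*384 = -36864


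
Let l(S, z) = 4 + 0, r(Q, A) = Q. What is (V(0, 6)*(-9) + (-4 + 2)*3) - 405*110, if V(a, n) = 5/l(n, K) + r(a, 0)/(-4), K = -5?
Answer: -178269/4 ≈ -44567.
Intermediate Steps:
l(S, z) = 4
V(a, n) = 5/4 - a/4 (V(a, n) = 5/4 + a/(-4) = 5*(1/4) + a*(-1/4) = 5/4 - a/4)
(V(0, 6)*(-9) + (-4 + 2)*3) - 405*110 = ((5/4 - 1/4*0)*(-9) + (-4 + 2)*3) - 405*110 = ((5/4 + 0)*(-9) - 2*3) - 44550 = ((5/4)*(-9) - 6) - 44550 = (-45/4 - 6) - 44550 = -69/4 - 44550 = -178269/4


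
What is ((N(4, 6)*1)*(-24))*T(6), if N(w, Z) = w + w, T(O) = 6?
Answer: -1152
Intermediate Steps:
N(w, Z) = 2*w
((N(4, 6)*1)*(-24))*T(6) = (((2*4)*1)*(-24))*6 = ((8*1)*(-24))*6 = (8*(-24))*6 = -192*6 = -1152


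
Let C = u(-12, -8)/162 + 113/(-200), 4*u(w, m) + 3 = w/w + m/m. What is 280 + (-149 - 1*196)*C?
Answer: 256747/540 ≈ 475.46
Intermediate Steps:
u(w, m) = -¼ (u(w, m) = -¾ + (w/w + m/m)/4 = -¾ + (1 + 1)/4 = -¾ + (¼)*2 = -¾ + ½ = -¼)
C = -4589/8100 (C = -¼/162 + 113/(-200) = -¼*1/162 + 113*(-1/200) = -1/648 - 113/200 = -4589/8100 ≈ -0.56654)
280 + (-149 - 1*196)*C = 280 + (-149 - 1*196)*(-4589/8100) = 280 + (-149 - 196)*(-4589/8100) = 280 - 345*(-4589/8100) = 280 + 105547/540 = 256747/540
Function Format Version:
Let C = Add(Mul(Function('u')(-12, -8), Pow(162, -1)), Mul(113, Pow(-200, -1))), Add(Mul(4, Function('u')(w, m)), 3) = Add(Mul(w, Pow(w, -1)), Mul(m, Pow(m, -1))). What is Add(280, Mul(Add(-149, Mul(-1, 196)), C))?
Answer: Rational(256747, 540) ≈ 475.46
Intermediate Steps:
Function('u')(w, m) = Rational(-1, 4) (Function('u')(w, m) = Add(Rational(-3, 4), Mul(Rational(1, 4), Add(Mul(w, Pow(w, -1)), Mul(m, Pow(m, -1))))) = Add(Rational(-3, 4), Mul(Rational(1, 4), Add(1, 1))) = Add(Rational(-3, 4), Mul(Rational(1, 4), 2)) = Add(Rational(-3, 4), Rational(1, 2)) = Rational(-1, 4))
C = Rational(-4589, 8100) (C = Add(Mul(Rational(-1, 4), Pow(162, -1)), Mul(113, Pow(-200, -1))) = Add(Mul(Rational(-1, 4), Rational(1, 162)), Mul(113, Rational(-1, 200))) = Add(Rational(-1, 648), Rational(-113, 200)) = Rational(-4589, 8100) ≈ -0.56654)
Add(280, Mul(Add(-149, Mul(-1, 196)), C)) = Add(280, Mul(Add(-149, Mul(-1, 196)), Rational(-4589, 8100))) = Add(280, Mul(Add(-149, -196), Rational(-4589, 8100))) = Add(280, Mul(-345, Rational(-4589, 8100))) = Add(280, Rational(105547, 540)) = Rational(256747, 540)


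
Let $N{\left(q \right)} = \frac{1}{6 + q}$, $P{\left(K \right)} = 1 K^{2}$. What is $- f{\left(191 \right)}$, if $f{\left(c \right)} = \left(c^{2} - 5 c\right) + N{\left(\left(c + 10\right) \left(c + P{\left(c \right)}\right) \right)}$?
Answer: $- \frac{261864917029}{7371078} \approx -35526.0$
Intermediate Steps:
$P{\left(K \right)} = K^{2}$
$f{\left(c \right)} = c^{2} + \frac{1}{6 + \left(10 + c\right) \left(c + c^{2}\right)} - 5 c$ ($f{\left(c \right)} = \left(c^{2} - 5 c\right) + \frac{1}{6 + \left(c + 10\right) \left(c + c^{2}\right)} = \left(c^{2} - 5 c\right) + \frac{1}{6 + \left(10 + c\right) \left(c + c^{2}\right)} = c^{2} + \frac{1}{6 + \left(10 + c\right) \left(c + c^{2}\right)} - 5 c$)
$- f{\left(191 \right)} = - \frac{1 + 191 \left(-5 + 191\right) \left(6 + 191^{3} + 10 \cdot 191 + 11 \cdot 191^{2}\right)}{6 + 191^{3} + 10 \cdot 191 + 11 \cdot 191^{2}} = - \frac{1 + 191 \cdot 186 \left(6 + 6967871 + 1910 + 11 \cdot 36481\right)}{6 + 6967871 + 1910 + 11 \cdot 36481} = - \frac{1 + 191 \cdot 186 \left(6 + 6967871 + 1910 + 401291\right)}{6 + 6967871 + 1910 + 401291} = - \frac{1 + 191 \cdot 186 \cdot 7371078}{7371078} = - \frac{1 + 261864917028}{7371078} = - \frac{261864917029}{7371078}$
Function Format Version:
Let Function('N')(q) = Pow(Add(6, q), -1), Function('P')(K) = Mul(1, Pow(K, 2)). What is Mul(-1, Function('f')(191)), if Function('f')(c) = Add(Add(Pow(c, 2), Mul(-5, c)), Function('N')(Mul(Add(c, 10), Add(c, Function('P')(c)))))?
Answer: Rational(-261864917029, 7371078) ≈ -35526.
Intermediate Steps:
Function('P')(K) = Pow(K, 2)
Function('f')(c) = Add(Pow(c, 2), Pow(Add(6, Mul(Add(10, c), Add(c, Pow(c, 2)))), -1), Mul(-5, c)) (Function('f')(c) = Add(Add(Pow(c, 2), Mul(-5, c)), Pow(Add(6, Mul(Add(c, 10), Add(c, Pow(c, 2)))), -1)) = Add(Add(Pow(c, 2), Mul(-5, c)), Pow(Add(6, Mul(Add(10, c), Add(c, Pow(c, 2)))), -1)) = Add(Pow(c, 2), Pow(Add(6, Mul(Add(10, c), Add(c, Pow(c, 2)))), -1), Mul(-5, c)))
Mul(-1, Function('f')(191)) = Mul(-1, Mul(Pow(Add(6, Pow(191, 3), Mul(10, 191), Mul(11, Pow(191, 2))), -1), Add(1, Mul(191, Add(-5, 191), Add(6, Pow(191, 3), Mul(10, 191), Mul(11, Pow(191, 2))))))) = Mul(-1, Mul(Pow(Add(6, 6967871, 1910, Mul(11, 36481)), -1), Add(1, Mul(191, 186, Add(6, 6967871, 1910, Mul(11, 36481)))))) = Mul(-1, Mul(Pow(Add(6, 6967871, 1910, 401291), -1), Add(1, Mul(191, 186, Add(6, 6967871, 1910, 401291))))) = Mul(-1, Mul(Pow(7371078, -1), Add(1, Mul(191, 186, 7371078)))) = Mul(-1, Mul(Rational(1, 7371078), Add(1, 261864917028))) = Mul(-1, Mul(Rational(1, 7371078), 261864917029)) = Mul(-1, Rational(261864917029, 7371078)) = Rational(-261864917029, 7371078)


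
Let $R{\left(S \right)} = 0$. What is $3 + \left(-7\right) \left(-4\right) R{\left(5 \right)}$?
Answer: $3$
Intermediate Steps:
$3 + \left(-7\right) \left(-4\right) R{\left(5 \right)} = 3 + \left(-7\right) \left(-4\right) 0 = 3 + 28 \cdot 0 = 3 + 0 = 3$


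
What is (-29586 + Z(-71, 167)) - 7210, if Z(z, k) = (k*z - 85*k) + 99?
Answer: -62749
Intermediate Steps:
Z(z, k) = 99 - 85*k + k*z (Z(z, k) = (-85*k + k*z) + 99 = 99 - 85*k + k*z)
(-29586 + Z(-71, 167)) - 7210 = (-29586 + (99 - 85*167 + 167*(-71))) - 7210 = (-29586 + (99 - 14195 - 11857)) - 7210 = (-29586 - 25953) - 7210 = -55539 - 7210 = -62749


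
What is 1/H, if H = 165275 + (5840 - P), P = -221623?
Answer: 1/392738 ≈ 2.5462e-6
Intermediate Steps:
H = 392738 (H = 165275 + (5840 - 1*(-221623)) = 165275 + (5840 + 221623) = 165275 + 227463 = 392738)
1/H = 1/392738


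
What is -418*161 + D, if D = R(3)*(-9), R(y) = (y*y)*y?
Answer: -67541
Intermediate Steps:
R(y) = y³ (R(y) = y²*y = y³)
D = -243 (D = 3³*(-9) = 27*(-9) = -243)
-418*161 + D = -418*161 - 243 = -67298 - 243 = -67541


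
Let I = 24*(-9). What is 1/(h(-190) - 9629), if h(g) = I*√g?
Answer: I/(-9629*I + 216*√190) ≈ -9.479e-5 + 2.931e-5*I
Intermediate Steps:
I = -216
h(g) = -216*√g
1/(h(-190) - 9629) = 1/(-216*I*√190 - 9629) = 1/(-9629 - 216*I*√190)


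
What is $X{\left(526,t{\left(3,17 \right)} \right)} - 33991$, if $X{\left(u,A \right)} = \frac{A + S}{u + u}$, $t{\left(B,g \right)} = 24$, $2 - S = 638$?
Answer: $- \frac{8939786}{263} \approx -33992.0$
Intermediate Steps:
$S = -636$ ($S = 2 - 638 = -636$)
$X{\left(u,A \right)} = \frac{-636 + A}{2 u}$ ($X{\left(u,A \right)} = \frac{A - 636}{u + u} = \frac{-636 + A}{2 u}$)
$X{\left(526,t{\left(3,17 \right)} \right)} - 33991 = \frac{-636 + 24}{2 \cdot 526} - 33991 = \frac{1}{2} \cdot \frac{1}{526} \left(-612\right) - 33991 = - \frac{153}{263} - 33991 = - \frac{8939786}{263}$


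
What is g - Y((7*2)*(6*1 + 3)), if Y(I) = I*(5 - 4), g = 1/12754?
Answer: -1607003/12754 ≈ -126.00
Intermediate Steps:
g = 1/12754 ≈ 7.8407e-5
Y(I) = I (Y(I) = I*1 = I)
g - Y((7*2)*(6*1 + 3)) = 1/12754 - 7*2*(6*1 + 3) = 1/12754 - 14*(6 + 3) = 1/12754 - 14*9 = 1/12754 - 1*126 = 1/12754 - 126 = -1607003/12754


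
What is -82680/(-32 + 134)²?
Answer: -6890/867 ≈ -7.9469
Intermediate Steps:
-82680/(-32 + 134)² = -82680/(102²) = -82680/10404 = -82680*1/10404 = -6890/867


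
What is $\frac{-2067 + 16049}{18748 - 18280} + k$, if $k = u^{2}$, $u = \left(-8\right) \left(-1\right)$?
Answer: $\frac{21967}{234} \approx 93.876$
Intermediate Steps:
$u = 8$
$k = 64$ ($k = 8^{2} = 64$)
$\frac{-2067 + 16049}{18748 - 18280} + k = \frac{-2067 + 16049}{18748 - 18280} + 64 = \frac{13982}{468} + 64 = 13982 \cdot \frac{1}{468} + 64 = \frac{6991}{234} + 64 = \frac{21967}{234}$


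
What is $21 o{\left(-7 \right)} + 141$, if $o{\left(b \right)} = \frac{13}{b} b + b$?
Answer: $267$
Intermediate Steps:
$o{\left(b \right)} = 13 + b$
$21 o{\left(-7 \right)} + 141 = 21 \left(13 - 7\right) + 141 = 21 \cdot 6 + 141 = 126 + 141 = 267$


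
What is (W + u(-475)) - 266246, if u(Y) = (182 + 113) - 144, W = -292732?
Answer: -558827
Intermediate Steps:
u(Y) = 151 (u(Y) = 295 - 144 = 151)
(W + u(-475)) - 266246 = (-292732 + 151) - 266246 = -292581 - 266246 = -558827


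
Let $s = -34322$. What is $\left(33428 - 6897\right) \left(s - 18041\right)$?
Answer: $-1389242753$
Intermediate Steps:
$\left(33428 - 6897\right) \left(s - 18041\right) = \left(33428 - 6897\right) \left(-34322 - 18041\right) = 26531 \left(-52363\right) = -1389242753$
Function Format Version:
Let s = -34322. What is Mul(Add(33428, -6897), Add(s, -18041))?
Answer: -1389242753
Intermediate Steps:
Mul(Add(33428, -6897), Add(s, -18041)) = Mul(Add(33428, -6897), Add(-34322, -18041)) = Mul(26531, -52363) = -1389242753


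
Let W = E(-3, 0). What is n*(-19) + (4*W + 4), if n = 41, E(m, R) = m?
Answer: -787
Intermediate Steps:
W = -3
n*(-19) + (4*W + 4) = 41*(-19) + (4*(-3) + 4) = -779 + (-12 + 4) = -779 - 8 = -787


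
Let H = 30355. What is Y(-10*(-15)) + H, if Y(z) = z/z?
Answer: 30356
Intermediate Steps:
Y(z) = 1
Y(-10*(-15)) + H = 1 + 30355 = 30356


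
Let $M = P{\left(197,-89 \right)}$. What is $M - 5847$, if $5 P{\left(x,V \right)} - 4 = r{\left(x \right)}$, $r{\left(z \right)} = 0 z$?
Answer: $- \frac{29231}{5} \approx -5846.2$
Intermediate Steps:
$r{\left(z \right)} = 0$
$P{\left(x,V \right)} = \frac{4}{5}$ ($P{\left(x,V \right)} = \frac{4}{5} + \frac{1}{5} \cdot 0 = \frac{4}{5} + 0 = \frac{4}{5}$)
$M = \frac{4}{5} \approx 0.8$
$M - 5847 = \frac{4}{5} - 5847 = - \frac{29231}{5}$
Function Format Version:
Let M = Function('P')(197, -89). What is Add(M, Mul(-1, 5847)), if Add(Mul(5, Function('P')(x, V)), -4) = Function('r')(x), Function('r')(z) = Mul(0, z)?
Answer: Rational(-29231, 5) ≈ -5846.2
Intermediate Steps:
Function('r')(z) = 0
Function('P')(x, V) = Rational(4, 5) (Function('P')(x, V) = Add(Rational(4, 5), Mul(Rational(1, 5), 0)) = Add(Rational(4, 5), 0) = Rational(4, 5))
M = Rational(4, 5) ≈ 0.80000
Add(M, Mul(-1, 5847)) = Add(Rational(4, 5), Mul(-1, 5847)) = Add(Rational(4, 5), -5847) = Rational(-29231, 5)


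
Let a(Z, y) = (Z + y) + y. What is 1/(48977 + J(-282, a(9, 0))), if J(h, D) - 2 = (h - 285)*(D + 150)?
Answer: -1/41174 ≈ -2.4287e-5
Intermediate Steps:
a(Z, y) = Z + 2*y
J(h, D) = 2 + (-285 + h)*(150 + D) (J(h, D) = 2 + (h - 285)*(D + 150) = 2 + (-285 + h)*(150 + D))
1/(48977 + J(-282, a(9, 0))) = 1/(48977 + (-42748 - 285*(9 + 2*0) + 150*(-282) + (9 + 2*0)*(-282))) = 1/(48977 + (-42748 - 285*(9 + 0) - 42300 + (9 + 0)*(-282))) = 1/(48977 + (-42748 - 285*9 - 42300 + 9*(-282))) = 1/(48977 + (-42748 - 2565 - 42300 - 2538)) = 1/(48977 - 90151) = 1/(-41174) = -1/41174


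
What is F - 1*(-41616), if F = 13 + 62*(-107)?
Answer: 34995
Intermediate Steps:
F = -6621 (F = 13 - 6634 = -6621)
F - 1*(-41616) = -6621 - 1*(-41616) = -6621 + 41616 = 34995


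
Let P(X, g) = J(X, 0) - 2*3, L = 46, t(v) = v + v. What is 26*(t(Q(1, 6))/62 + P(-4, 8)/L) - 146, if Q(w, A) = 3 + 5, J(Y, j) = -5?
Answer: -103747/713 ≈ -145.51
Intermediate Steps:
Q(w, A) = 8
t(v) = 2*v
P(X, g) = -11 (P(X, g) = -5 - 2*3 = -5 - 6 = -11)
26*(t(Q(1, 6))/62 + P(-4, 8)/L) - 146 = 26*((2*8)/62 - 11/46) - 146 = 26*(16*(1/62) - 11*1/46) - 146 = 26*(8/31 - 11/46) - 146 = 26*(27/1426) - 146 = 351/713 - 146 = -103747/713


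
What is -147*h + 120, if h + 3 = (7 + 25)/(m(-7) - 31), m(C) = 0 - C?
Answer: 757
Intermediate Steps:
m(C) = -C
h = -13/3 (h = -3 + (7 + 25)/(-1*(-7) - 31) = -3 + 32/(7 - 31) = -3 + 32/(-24) = -3 + 32*(-1/24) = -3 - 4/3 = -13/3 ≈ -4.3333)
-147*h + 120 = -147*(-13/3) + 120 = 637 + 120 = 757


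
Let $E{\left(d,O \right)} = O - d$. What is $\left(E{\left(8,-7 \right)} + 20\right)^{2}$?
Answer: $25$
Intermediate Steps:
$\left(E{\left(8,-7 \right)} + 20\right)^{2} = \left(\left(-7 - 8\right) + 20\right)^{2} = \left(-15 + 20\right)^{2} = 5^{2} = 25$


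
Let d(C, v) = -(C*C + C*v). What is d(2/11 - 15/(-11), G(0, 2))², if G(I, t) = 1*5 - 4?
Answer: 226576/14641 ≈ 15.475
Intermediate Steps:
G(I, t) = 1 (G(I, t) = 5 - 4 = 1)
d(C, v) = -C² - C*v (d(C, v) = -(C² + C*v) = -C² - C*v)
d(2/11 - 15/(-11), G(0, 2))² = (-(2/11 - 15/(-11))*((2/11 - 15/(-11)) + 1))² = (-(2*(1/11) - 15*(-1/11))*((2*(1/11) - 15*(-1/11)) + 1))² = (-(2/11 + 15/11)*((2/11 + 15/11) + 1))² = (-1*17/11*(17/11 + 1))² = (-1*17/11*28/11)² = (-476/121)² = 226576/14641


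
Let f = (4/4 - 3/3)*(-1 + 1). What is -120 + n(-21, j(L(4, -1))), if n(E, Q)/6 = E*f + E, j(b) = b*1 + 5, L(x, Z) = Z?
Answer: -246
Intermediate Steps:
j(b) = 5 + b (j(b) = b + 5 = 5 + b)
f = 0 (f = (4*(¼) - 3*⅓)*0 = (1 - 1)*0 = 0*0 = 0)
n(E, Q) = 6*E (n(E, Q) = 6*(E*0 + E) = 6*(0 + E) = 6*E)
-120 + n(-21, j(L(4, -1))) = -120 + 6*(-21) = -120 - 126 = -246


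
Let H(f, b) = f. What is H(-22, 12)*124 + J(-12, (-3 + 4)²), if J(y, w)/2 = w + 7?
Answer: -2712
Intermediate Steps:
J(y, w) = 14 + 2*w (J(y, w) = 2*(w + 7) = 2*(7 + w) = 14 + 2*w)
H(-22, 12)*124 + J(-12, (-3 + 4)²) = -22*124 + (14 + 2*(-3 + 4)²) = -2728 + (14 + 2*1²) = -2728 + (14 + 2*1) = -2728 + (14 + 2) = -2728 + 16 = -2712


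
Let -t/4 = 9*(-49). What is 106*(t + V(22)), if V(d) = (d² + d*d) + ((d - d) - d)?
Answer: 287260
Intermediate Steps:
t = 1764 (t = -36*(-49) = -4*(-441) = 1764)
V(d) = -d + 2*d² (V(d) = (d² + d²) + (0 - d) = 2*d² - d = -d + 2*d²)
106*(t + V(22)) = 106*(1764 + 22*(-1 + 2*22)) = 106*(1764 + 22*(-1 + 44)) = 106*(1764 + 22*43) = 106*(1764 + 946) = 106*2710 = 287260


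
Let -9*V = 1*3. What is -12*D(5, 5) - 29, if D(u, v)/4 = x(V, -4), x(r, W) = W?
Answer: 163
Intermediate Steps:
V = -⅓ (V = -3/9 = -⅑*3 = -⅓ ≈ -0.33333)
D(u, v) = -16 (D(u, v) = 4*(-4) = -16)
-12*D(5, 5) - 29 = -12*(-16) - 29 = 192 - 29 = 163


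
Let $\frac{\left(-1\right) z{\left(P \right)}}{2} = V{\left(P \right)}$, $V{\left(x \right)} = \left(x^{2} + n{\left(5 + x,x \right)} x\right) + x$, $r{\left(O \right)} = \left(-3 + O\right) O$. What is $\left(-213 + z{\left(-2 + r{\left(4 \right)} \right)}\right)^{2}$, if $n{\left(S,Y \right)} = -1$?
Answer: $48841$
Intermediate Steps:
$r{\left(O \right)} = O \left(-3 + O\right)$
$V{\left(x \right)} = x^{2}$ ($V{\left(x \right)} = \left(x^{2} - x\right) + x = x^{2}$)
$z{\left(P \right)} = - 2 P^{2}$
$\left(-213 + z{\left(-2 + r{\left(4 \right)} \right)}\right)^{2} = \left(-213 - 2 \left(-2 + 4 \left(-3 + 4\right)\right)^{2}\right)^{2} = \left(-213 - 2 \left(-2 + 4 \cdot 1\right)^{2}\right)^{2} = \left(-213 - 2 \left(-2 + 4\right)^{2}\right)^{2} = \left(-213 - 2 \cdot 2^{2}\right)^{2} = \left(-213 - 8\right)^{2} = \left(-221\right)^{2} = 48841$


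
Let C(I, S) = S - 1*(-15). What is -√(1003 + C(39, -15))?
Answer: -√1003 ≈ -31.670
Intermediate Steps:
C(I, S) = 15 + S (C(I, S) = S + 15 = 15 + S)
-√(1003 + C(39, -15)) = -√(1003 + (15 - 15)) = -√(1003 + 0) = -√1003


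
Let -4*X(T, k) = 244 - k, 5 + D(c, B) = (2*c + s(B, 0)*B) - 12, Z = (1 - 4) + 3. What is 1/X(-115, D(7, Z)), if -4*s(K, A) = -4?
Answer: -4/247 ≈ -0.016194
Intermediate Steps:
s(K, A) = 1 (s(K, A) = -¼*(-4) = 1)
Z = 0 (Z = -3 + 3 = 0)
D(c, B) = -17 + B + 2*c (D(c, B) = -5 + ((2*c + 1*B) - 12) = -5 + ((2*c + B) - 12) = -5 + ((B + 2*c) - 12) = -5 + (-12 + B + 2*c) = -17 + B + 2*c)
X(T, k) = -61 + k/4 (X(T, k) = -(244 - k)/4 = -61 + k/4)
1/X(-115, D(7, Z)) = 1/(-61 + (-17 + 0 + 2*7)/4) = 1/(-61 + (-17 + 0 + 14)/4) = 1/(-61 + (¼)*(-3)) = 1/(-61 - ¾) = 1/(-247/4) = -4/247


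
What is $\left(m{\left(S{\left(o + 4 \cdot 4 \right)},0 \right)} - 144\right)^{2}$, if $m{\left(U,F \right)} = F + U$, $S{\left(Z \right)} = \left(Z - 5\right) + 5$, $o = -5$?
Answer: $17689$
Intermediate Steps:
$S{\left(Z \right)} = Z$ ($S{\left(Z \right)} = \left(-5 + Z\right) + 5 = Z$)
$\left(m{\left(S{\left(o + 4 \cdot 4 \right)},0 \right)} - 144\right)^{2} = \left(\left(0 + \left(-5 + 4 \cdot 4\right)\right) - 144\right)^{2} = \left(\left(0 + \left(-5 + 16\right)\right) - 144\right)^{2} = \left(\left(0 + 11\right) - 144\right)^{2} = \left(11 - 144\right)^{2} = \left(-133\right)^{2} = 17689$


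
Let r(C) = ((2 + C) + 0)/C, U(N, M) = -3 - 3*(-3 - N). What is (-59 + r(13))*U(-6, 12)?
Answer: 9024/13 ≈ 694.15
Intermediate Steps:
U(N, M) = 6 + 3*N (U(N, M) = -3 + (9 + 3*N) = 6 + 3*N)
r(C) = (2 + C)/C
(-59 + r(13))*U(-6, 12) = (-59 + (2 + 13)/13)*(6 + 3*(-6)) = (-59 + (1/13)*15)*(6 - 18) = (-59 + 15/13)*(-12) = -752/13*(-12) = 9024/13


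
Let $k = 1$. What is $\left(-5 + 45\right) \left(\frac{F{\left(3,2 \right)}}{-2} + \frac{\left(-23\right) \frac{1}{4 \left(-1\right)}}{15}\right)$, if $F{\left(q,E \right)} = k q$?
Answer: $- \frac{134}{3} \approx -44.667$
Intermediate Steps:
$F{\left(q,E \right)} = q$ ($F{\left(q,E \right)} = 1 q = q$)
$\left(-5 + 45\right) \left(\frac{F{\left(3,2 \right)}}{-2} + \frac{\left(-23\right) \frac{1}{4 \left(-1\right)}}{15}\right) = \left(-5 + 45\right) \left(\frac{3}{-2} + \frac{\left(-23\right) \frac{1}{4 \left(-1\right)}}{15}\right) = 40 \left(3 \left(- \frac{1}{2}\right) + - \frac{23}{-4} \cdot \frac{1}{15}\right) = 40 \left(- \frac{3}{2} + \left(-23\right) \left(- \frac{1}{4}\right) \frac{1}{15}\right) = 40 \left(- \frac{3}{2} + \frac{23}{4} \cdot \frac{1}{15}\right) = 40 \left(- \frac{3}{2} + \frac{23}{60}\right) = 40 \left(- \frac{67}{60}\right) = - \frac{134}{3}$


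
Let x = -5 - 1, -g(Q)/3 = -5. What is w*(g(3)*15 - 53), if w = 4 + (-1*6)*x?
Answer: 6880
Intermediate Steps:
g(Q) = 15 (g(Q) = -3*(-5) = 15)
x = -6
w = 40 (w = 4 - 1*6*(-6) = 4 - 6*(-6) = 4 + 36 = 40)
w*(g(3)*15 - 53) = 40*(15*15 - 53) = 40*(225 - 53) = 40*172 = 6880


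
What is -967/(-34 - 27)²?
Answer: -967/3721 ≈ -0.25988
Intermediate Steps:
-967/(-34 - 27)² = -967/((-61)²) = -967/3721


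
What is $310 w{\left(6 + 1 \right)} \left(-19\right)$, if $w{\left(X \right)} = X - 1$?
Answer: $-35340$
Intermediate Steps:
$w{\left(X \right)} = -1 + X$
$310 w{\left(6 + 1 \right)} \left(-19\right) = 310 \left(-1 + \left(6 + 1\right)\right) \left(-19\right) = 310 \left(-1 + 7\right) \left(-19\right) = 310 \cdot 6 \left(-19\right) = 310 \left(-114\right) = -35340$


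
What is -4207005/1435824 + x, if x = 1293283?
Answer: 206324729243/159536 ≈ 1.2933e+6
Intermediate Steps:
-4207005/1435824 + x = -4207005/1435824 + 1293283 = -4207005*1/1435824 + 1293283 = -467445/159536 + 1293283 = 206324729243/159536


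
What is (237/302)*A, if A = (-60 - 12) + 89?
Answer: 4029/302 ≈ 13.341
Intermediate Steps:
A = 17 (A = -72 + 89 = 17)
(237/302)*A = (237/302)*17 = 4029/302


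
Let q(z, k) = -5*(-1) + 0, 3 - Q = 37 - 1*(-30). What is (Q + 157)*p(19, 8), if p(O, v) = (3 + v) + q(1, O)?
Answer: 1488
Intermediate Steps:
Q = -64 (Q = 3 - (37 - 1*(-30)) = 3 - (37 + 30) = 3 - 1*67 = 3 - 67 = -64)
q(z, k) = 5 (q(z, k) = 5 + 0 = 5)
p(O, v) = 8 + v (p(O, v) = (3 + v) + 5 = 8 + v)
(Q + 157)*p(19, 8) = (-64 + 157)*(8 + 8) = 93*16 = 1488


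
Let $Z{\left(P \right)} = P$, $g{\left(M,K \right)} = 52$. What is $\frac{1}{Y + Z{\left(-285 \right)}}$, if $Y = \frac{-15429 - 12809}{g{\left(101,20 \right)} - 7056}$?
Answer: $- \frac{3502}{983951} \approx -0.0035591$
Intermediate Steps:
$Y = \frac{14119}{3502}$ ($Y = \frac{-15429 - 12809}{52 - 7056} = \frac{-15429 - 12809}{-7004} = \left(-28238\right) \left(- \frac{1}{7004}\right) = \frac{14119}{3502} \approx 4.0317$)
$\frac{1}{Y + Z{\left(-285 \right)}} = \frac{1}{\frac{14119}{3502} - 285} = \frac{1}{- \frac{983951}{3502}} = - \frac{3502}{983951}$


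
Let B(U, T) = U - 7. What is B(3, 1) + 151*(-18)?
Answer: -2722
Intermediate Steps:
B(U, T) = -7 + U
B(3, 1) + 151*(-18) = (-7 + 3) + 151*(-18) = -4 - 2718 = -2722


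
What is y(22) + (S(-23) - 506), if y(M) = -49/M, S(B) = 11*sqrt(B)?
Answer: -11181/22 + 11*I*sqrt(23) ≈ -508.23 + 52.754*I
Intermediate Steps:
y(22) + (S(-23) - 506) = -49/22 + (11*sqrt(-23) - 506) = -49*1/22 + (11*(I*sqrt(23)) - 506) = -49/22 + (11*I*sqrt(23) - 506) = -49/22 + (-506 + 11*I*sqrt(23)) = -11181/22 + 11*I*sqrt(23)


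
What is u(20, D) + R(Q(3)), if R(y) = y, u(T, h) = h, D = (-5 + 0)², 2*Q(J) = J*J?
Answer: 59/2 ≈ 29.500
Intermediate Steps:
Q(J) = J²/2 (Q(J) = (J*J)/2 = J²/2)
D = 25 (D = (-5)² = 25)
u(20, D) + R(Q(3)) = 25 + (½)*3² = 25 + (½)*9 = 25 + 9/2 = 59/2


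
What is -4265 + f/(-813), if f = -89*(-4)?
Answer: -3467801/813 ≈ -4265.4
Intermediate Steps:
f = 356
-4265 + f/(-813) = -4265 + 356/(-813) = -4265 + 356*(-1/813) = -4265 - 356/813 = -3467801/813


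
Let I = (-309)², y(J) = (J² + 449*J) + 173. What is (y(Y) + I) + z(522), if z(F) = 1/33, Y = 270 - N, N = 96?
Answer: 6733849/33 ≈ 2.0406e+5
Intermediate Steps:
Y = 174 (Y = 270 - 1*96 = 270 - 96 = 174)
y(J) = 173 + J² + 449*J
I = 95481
z(F) = 1/33
(y(Y) + I) + z(522) = ((173 + 174² + 449*174) + 95481) + 1/33 = ((173 + 30276 + 78126) + 95481) + 1/33 = (108575 + 95481) + 1/33 = 204056 + 1/33 = 6733849/33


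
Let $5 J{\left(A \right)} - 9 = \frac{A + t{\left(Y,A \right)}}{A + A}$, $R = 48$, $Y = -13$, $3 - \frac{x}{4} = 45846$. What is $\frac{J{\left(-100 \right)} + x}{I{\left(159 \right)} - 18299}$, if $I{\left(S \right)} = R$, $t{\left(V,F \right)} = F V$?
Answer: $\frac{916857}{91255} \approx 10.047$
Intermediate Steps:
$x = -183372$ ($x = 12 - 183384 = -183372$)
$J{\left(A \right)} = \frac{3}{5}$ ($J{\left(A \right)} = \frac{9}{5} + \frac{\left(A + A \left(-13\right)\right) \frac{1}{A + A}}{5} = \frac{9}{5} + \frac{\left(A - 13 A\right) \frac{1}{2 A}}{5} = \frac{9}{5} + \frac{- 12 A \frac{1}{2 A}}{5} = \frac{9}{5} + \frac{1}{5} \left(-6\right) = \frac{9}{5} - \frac{6}{5} = \frac{3}{5}$)
$I{\left(S \right)} = 48$
$\frac{J{\left(-100 \right)} + x}{I{\left(159 \right)} - 18299} = \frac{\frac{3}{5} - 183372}{48 - 18299} = - \frac{916857}{5 \left(-18251\right)} = \left(- \frac{916857}{5}\right) \left(- \frac{1}{18251}\right) = \frac{916857}{91255}$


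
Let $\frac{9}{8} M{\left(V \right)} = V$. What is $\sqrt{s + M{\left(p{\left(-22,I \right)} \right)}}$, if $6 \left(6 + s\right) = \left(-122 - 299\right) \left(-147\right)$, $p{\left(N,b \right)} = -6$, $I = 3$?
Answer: $\frac{\sqrt{370914}}{6} \approx 101.5$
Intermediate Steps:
$M{\left(V \right)} = \frac{8 V}{9}$
$s = \frac{20617}{2}$ ($s = -6 + \frac{\left(-122 - 299\right) \left(-147\right)}{6} = -6 + \frac{\left(-421\right) \left(-147\right)}{6} = -6 + \frac{1}{6} \cdot 61887 = -6 + \frac{20629}{2} = \frac{20617}{2} \approx 10309.0$)
$\sqrt{s + M{\left(p{\left(-22,I \right)} \right)}} = \sqrt{\frac{20617}{2} + \frac{8}{9} \left(-6\right)} = \sqrt{\frac{20617}{2} - \frac{16}{3}} = \sqrt{\frac{61819}{6}} = \frac{\sqrt{370914}}{6}$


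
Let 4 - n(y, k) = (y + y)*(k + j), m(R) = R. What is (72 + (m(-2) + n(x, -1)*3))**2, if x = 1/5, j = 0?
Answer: 173056/25 ≈ 6922.2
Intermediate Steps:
x = 1/5 ≈ 0.20000
n(y, k) = 4 - 2*k*y (n(y, k) = 4 - (y + y)*(k + 0) = 4 - 2*y*k = 4 - 2*k*y)
(72 + (m(-2) + n(x, -1)*3))**2 = (72 + (-2 + (4 - 2*(-1)*1/5)*3))**2 = (72 + (-2 + (4 + 2/5)*3))**2 = (72 + (-2 + (22/5)*3))**2 = (72 + (-2 + 66/5))**2 = (72 + 56/5)**2 = (416/5)**2 = 173056/25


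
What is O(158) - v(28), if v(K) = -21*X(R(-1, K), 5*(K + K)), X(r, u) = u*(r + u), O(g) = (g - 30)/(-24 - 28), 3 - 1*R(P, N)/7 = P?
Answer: 23543488/13 ≈ 1.8110e+6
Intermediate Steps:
R(P, N) = 21 - 7*P
O(g) = 15/26 - g/52 (O(g) = (-30 + g)/(-52) = (-30 + g)*(-1/52) = 15/26 - g/52)
v(K) = -210*K*(28 + 10*K) (v(K) = -21*5*(K + K)*((21 - 7*(-1)) + 5*(K + K)) = -21*5*(2*K)*((21 + 7) + 5*(2*K)) = -21*10*K*(28 + 10*K) = -210*K*(28 + 10*K))
O(158) - v(28) = (15/26 - 1/52*158) - (-420)*28*(14 + 5*28) = (15/26 - 79/26) - (-420)*28*(14 + 140) = -32/13 - (-420)*28*154 = -32/13 - 1*(-1811040) = -32/13 + 1811040 = 23543488/13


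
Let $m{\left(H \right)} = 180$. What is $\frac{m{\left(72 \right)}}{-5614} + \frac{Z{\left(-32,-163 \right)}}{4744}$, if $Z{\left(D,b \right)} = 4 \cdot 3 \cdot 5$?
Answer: $- \frac{64635}{3329102} \approx -0.019415$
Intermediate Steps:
$Z{\left(D,b \right)} = 60$ ($Z{\left(D,b \right)} = 12 \cdot 5 = 60$)
$\frac{m{\left(72 \right)}}{-5614} + \frac{Z{\left(-32,-163 \right)}}{4744} = \frac{180}{-5614} + \frac{60}{4744} = 180 \left(- \frac{1}{5614}\right) + 60 \cdot \frac{1}{4744} = - \frac{90}{2807} + \frac{15}{1186} = - \frac{64635}{3329102}$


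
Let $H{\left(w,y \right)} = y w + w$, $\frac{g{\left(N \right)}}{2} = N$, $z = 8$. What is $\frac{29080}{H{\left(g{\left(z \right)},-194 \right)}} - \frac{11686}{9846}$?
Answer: $- \frac{20150503}{1900278} \approx -10.604$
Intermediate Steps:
$g{\left(N \right)} = 2 N$
$H{\left(w,y \right)} = w + w y$ ($H{\left(w,y \right)} = w y + w = w + w y$)
$\frac{29080}{H{\left(g{\left(z \right)},-194 \right)}} - \frac{11686}{9846} = \frac{29080}{2 \cdot 8 \left(1 - 194\right)} - \frac{11686}{9846} = \frac{29080}{16 \left(-193\right)} - \frac{5843}{4923} = \frac{29080}{-3088} - \frac{5843}{4923} = 29080 \left(- \frac{1}{3088}\right) - \frac{5843}{4923} = - \frac{3635}{386} - \frac{5843}{4923} = - \frac{20150503}{1900278}$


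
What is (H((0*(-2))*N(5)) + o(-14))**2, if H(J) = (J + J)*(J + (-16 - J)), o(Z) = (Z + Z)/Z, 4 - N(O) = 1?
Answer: 4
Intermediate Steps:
N(O) = 3 (N(O) = 4 - 1*1 = 4 - 1 = 3)
o(Z) = 2 (o(Z) = (2*Z)/Z = 2)
H(J) = -32*J (H(J) = (2*J)*(-16) = -32*J)
(H((0*(-2))*N(5)) + o(-14))**2 = (-32*0*(-2)*3 + 2)**2 = (-0*3 + 2)**2 = (-32*0 + 2)**2 = (0 + 2)**2 = 2**2 = 4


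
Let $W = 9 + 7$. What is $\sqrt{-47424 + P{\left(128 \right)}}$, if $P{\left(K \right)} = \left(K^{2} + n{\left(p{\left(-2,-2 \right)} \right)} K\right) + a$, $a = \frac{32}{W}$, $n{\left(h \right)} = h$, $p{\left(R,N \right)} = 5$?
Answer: $i \sqrt{30398} \approx 174.35 i$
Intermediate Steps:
$W = 16$
$a = 2$ ($a = \frac{32}{16} = 32 \cdot \frac{1}{16} = 2$)
$P{\left(K \right)} = 2 + K^{2} + 5 K$ ($P{\left(K \right)} = \left(K^{2} + 5 K\right) + 2 = 2 + K^{2} + 5 K$)
$\sqrt{-47424 + P{\left(128 \right)}} = \sqrt{-47424 + \left(2 + 128^{2} + 5 \cdot 128\right)} = \sqrt{-47424 + \left(2 + 16384 + 640\right)} = \sqrt{-47424 + 17026} = \sqrt{-30398} = i \sqrt{30398}$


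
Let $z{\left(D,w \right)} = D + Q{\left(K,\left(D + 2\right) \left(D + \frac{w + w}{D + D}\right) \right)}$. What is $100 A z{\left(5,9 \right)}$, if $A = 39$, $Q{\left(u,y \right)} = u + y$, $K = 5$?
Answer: $224640$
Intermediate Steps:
$z{\left(D,w \right)} = 5 + D + \left(2 + D\right) \left(D + \frac{w}{D}\right)$ ($z{\left(D,w \right)} = D + \left(5 + \left(D + 2\right) \left(D + \frac{w + w}{D + D}\right)\right) = D + \left(5 + \left(2 + D\right) \left(D + \frac{2 w}{2 D}\right)\right) = D + \left(5 + \left(2 + D\right) \left(D + 2 w \frac{1}{2 D}\right)\right) = D + \left(5 + \left(2 + D\right) \left(D + \frac{w}{D}\right)\right) = 5 + D + \left(2 + D\right) \left(D + \frac{w}{D}\right)$)
$100 A z{\left(5,9 \right)} = 100 \cdot 39 \left(5 + 9 + 5^{2} + 3 \cdot 5 + 2 \cdot 9 \cdot \frac{1}{5}\right) = 3900 \left(5 + 9 + 25 + 15 + 2 \cdot 9 \cdot \frac{1}{5}\right) = 3900 \left(5 + 9 + 25 + 15 + \frac{18}{5}\right) = 3900 \cdot \frac{288}{5} = 224640$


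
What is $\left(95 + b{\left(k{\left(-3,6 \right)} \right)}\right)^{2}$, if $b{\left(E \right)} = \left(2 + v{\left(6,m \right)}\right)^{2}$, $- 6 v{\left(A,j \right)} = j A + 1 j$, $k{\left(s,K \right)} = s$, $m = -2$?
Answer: $\frac{1048576}{81} \approx 12945.0$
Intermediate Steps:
$v{\left(A,j \right)} = - \frac{j}{6} - \frac{A j}{6}$ ($v{\left(A,j \right)} = - \frac{j A + 1 j}{6} = - \frac{A j + j}{6} = - \frac{j + A j}{6} = - \frac{j}{6} - \frac{A j}{6}$)
$b{\left(E \right)} = \frac{169}{9}$ ($b{\left(E \right)} = \left(2 - - \frac{1 + 6}{3}\right)^{2} = \left(2 - \left(- \frac{1}{3}\right) 7\right)^{2} = \left(2 + \frac{7}{3}\right)^{2} = \left(\frac{13}{3}\right)^{2} = \frac{169}{9}$)
$\left(95 + b{\left(k{\left(-3,6 \right)} \right)}\right)^{2} = \left(95 + \frac{169}{9}\right)^{2} = \left(\frac{1024}{9}\right)^{2} = \frac{1048576}{81}$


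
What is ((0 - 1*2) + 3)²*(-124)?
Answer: -124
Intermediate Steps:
((0 - 1*2) + 3)²*(-124) = ((0 - 2) + 3)²*(-124) = (-2 + 3)²*(-124) = 1²*(-124) = 1*(-124) = -124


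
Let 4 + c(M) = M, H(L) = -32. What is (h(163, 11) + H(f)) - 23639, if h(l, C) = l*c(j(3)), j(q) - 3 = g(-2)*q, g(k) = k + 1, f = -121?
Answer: -24323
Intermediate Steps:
g(k) = 1 + k
j(q) = 3 - q (j(q) = 3 + (1 - 2)*q = 3 - q)
c(M) = -4 + M
h(l, C) = -4*l (h(l, C) = l*(-4 + (3 - 1*3)) = l*(-4 + (3 - 3)) = l*(-4 + 0) = l*(-4) = -4*l)
(h(163, 11) + H(f)) - 23639 = (-4*163 - 32) - 23639 = (-652 - 32) - 23639 = -684 - 23639 = -24323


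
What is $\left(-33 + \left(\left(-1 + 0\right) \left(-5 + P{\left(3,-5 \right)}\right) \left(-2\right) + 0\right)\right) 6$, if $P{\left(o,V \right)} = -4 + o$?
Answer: $-270$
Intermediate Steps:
$\left(-33 + \left(\left(-1 + 0\right) \left(-5 + P{\left(3,-5 \right)}\right) \left(-2\right) + 0\right)\right) 6 = \left(-33 + \left(\left(-1 + 0\right) \left(-5 + \left(-4 + 3\right)\right) \left(-2\right) + 0\right)\right) 6 = \left(-33 + \left(- (-5 - 1) \left(-2\right) + 0\right)\right) 6 = \left(-33 + \left(\left(-1\right) \left(-6\right) \left(-2\right) + 0\right)\right) 6 = \left(-33 + \left(6 \left(-2\right) + 0\right)\right) 6 = \left(-33 + \left(-12 + 0\right)\right) 6 = \left(-33 - 12\right) 6 = \left(-45\right) 6 = -270$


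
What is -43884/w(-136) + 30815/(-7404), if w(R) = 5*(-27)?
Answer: 11879893/37020 ≈ 320.90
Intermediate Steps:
w(R) = -135
-43884/w(-136) + 30815/(-7404) = -43884/(-135) + 30815/(-7404) = -43884*(-1/135) + 30815*(-1/7404) = 4876/15 - 30815/7404 = 11879893/37020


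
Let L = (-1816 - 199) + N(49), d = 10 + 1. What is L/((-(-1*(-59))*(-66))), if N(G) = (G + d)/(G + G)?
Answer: -98705/190806 ≈ -0.51731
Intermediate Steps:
d = 11
N(G) = (11 + G)/(2*G) (N(G) = (G + 11)/(G + G) = (11 + G)/((2*G)) = (11 + G)*(1/(2*G)) = (11 + G)/(2*G))
L = -98705/49 (L = (-1816 - 199) + (½)*(11 + 49)/49 = -2015 + (½)*(1/49)*60 = -2015 + 30/49 = -98705/49 ≈ -2014.4)
L/((-(-1*(-59))*(-66))) = -98705/(49*((-(-1*(-59))*(-66)))) = -98705/(49*((-59*(-66)))) = -98705/(49*((-1*(-3894)))) = -98705/49/3894 = -98705/49*1/3894 = -98705/190806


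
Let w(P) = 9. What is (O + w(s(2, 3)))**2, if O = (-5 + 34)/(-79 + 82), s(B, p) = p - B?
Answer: 3136/9 ≈ 348.44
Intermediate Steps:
O = 29/3 ≈ 9.6667
(O + w(s(2, 3)))**2 = (29/3 + 9)**2 = (56/3)**2 = 3136/9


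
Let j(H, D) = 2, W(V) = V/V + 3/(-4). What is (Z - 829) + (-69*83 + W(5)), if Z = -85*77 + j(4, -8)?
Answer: -52395/4 ≈ -13099.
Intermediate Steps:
W(V) = ¼ (W(V) = 1 + 3*(-¼) = 1 - ¾ = ¼)
Z = -6543 (Z = -85*77 + 2 = -6545 + 2 = -6543)
(Z - 829) + (-69*83 + W(5)) = (-6543 - 829) + (-69*83 + ¼) = -7372 + (-5727 + ¼) = -7372 - 22907/4 = -52395/4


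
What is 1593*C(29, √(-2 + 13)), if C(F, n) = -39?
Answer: -62127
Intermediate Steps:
1593*C(29, √(-2 + 13)) = 1593*(-39) = -62127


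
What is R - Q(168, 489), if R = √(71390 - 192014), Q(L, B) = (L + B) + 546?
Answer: -1203 + 4*I*√7539 ≈ -1203.0 + 347.31*I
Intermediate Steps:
Q(L, B) = 546 + B + L (Q(L, B) = (B + L) + 546 = 546 + B + L)
R = 4*I*√7539 (R = √(-120624) = 4*I*√7539 ≈ 347.31*I)
R - Q(168, 489) = 4*I*√7539 - (546 + 489 + 168) = 4*I*√7539 - 1*1203 = 4*I*√7539 - 1203 = -1203 + 4*I*√7539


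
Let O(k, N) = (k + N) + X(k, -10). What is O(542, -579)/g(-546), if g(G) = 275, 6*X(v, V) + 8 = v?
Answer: 52/275 ≈ 0.18909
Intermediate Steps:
X(v, V) = -4/3 + v/6
O(k, N) = -4/3 + N + 7*k/6 (O(k, N) = (k + N) + (-4/3 + k/6) = (N + k) + (-4/3 + k/6) = -4/3 + N + 7*k/6)
O(542, -579)/g(-546) = (-4/3 - 579 + (7/6)*542)/275 = (-4/3 - 579 + 1897/3)*(1/275) = 52*(1/275) = 52/275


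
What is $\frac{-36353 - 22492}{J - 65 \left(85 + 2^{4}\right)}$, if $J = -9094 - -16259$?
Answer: $- \frac{3923}{40} \approx -98.075$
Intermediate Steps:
$J = 7165$ ($J = -9094 + 16259 = 7165$)
$\frac{-36353 - 22492}{J - 65 \left(85 + 2^{4}\right)} = \frac{-36353 - 22492}{7165 - 65 \left(85 + 2^{4}\right)} = - \frac{58845}{7165 - 65 \left(85 + 16\right)} = - \frac{58845}{7165 - 6565} = - \frac{58845}{600} = \left(-58845\right) \frac{1}{600} = - \frac{3923}{40}$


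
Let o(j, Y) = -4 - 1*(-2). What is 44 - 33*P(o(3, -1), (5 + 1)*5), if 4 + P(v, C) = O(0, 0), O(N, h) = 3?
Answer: 77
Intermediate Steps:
o(j, Y) = -2 (o(j, Y) = -4 + 2 = -2)
P(v, C) = -1 (P(v, C) = -4 + 3 = -1)
44 - 33*P(o(3, -1), (5 + 1)*5) = 44 - 33*(-1) = 44 + 33 = 77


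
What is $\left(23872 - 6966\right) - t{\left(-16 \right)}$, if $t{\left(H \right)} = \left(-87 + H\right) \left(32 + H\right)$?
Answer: $18554$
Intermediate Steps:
$\left(23872 - 6966\right) - t{\left(-16 \right)} = \left(23872 - 6966\right) - \left(-2784 + \left(-16\right)^{2} - -880\right) = \left(23872 - 6966\right) - \left(-2784 + 256 + 880\right) = 16906 - -1648 = 16906 + 1648 = 18554$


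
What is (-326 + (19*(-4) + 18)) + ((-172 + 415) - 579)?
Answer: -720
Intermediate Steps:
(-326 + (19*(-4) + 18)) + ((-172 + 415) - 579) = (-326 + (-76 + 18)) + (243 - 579) = (-326 - 58) - 336 = -384 - 336 = -720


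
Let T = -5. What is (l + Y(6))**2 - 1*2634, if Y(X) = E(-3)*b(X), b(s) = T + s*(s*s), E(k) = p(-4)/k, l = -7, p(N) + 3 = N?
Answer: 2096230/9 ≈ 2.3291e+5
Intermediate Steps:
p(N) = -3 + N
E(k) = -7/k (E(k) = (-3 - 4)/k = -7/k)
b(s) = -5 + s**3 (b(s) = -5 + s*(s*s) = -5 + s*s**2 = -5 + s**3)
Y(X) = -35/3 + 7*X**3/3 (Y(X) = (-7/(-3))*(-5 + X**3) = (-7*(-1/3))*(-5 + X**3) = 7*(-5 + X**3)/3 = -35/3 + 7*X**3/3)
(l + Y(6))**2 - 1*2634 = (-7 + (-35/3 + (7/3)*6**3))**2 - 1*2634 = (-7 + (-35/3 + (7/3)*216))**2 - 2634 = (-7 + (-35/3 + 504))**2 - 2634 = (-7 + 1477/3)**2 - 2634 = (1456/3)**2 - 2634 = 2119936/9 - 2634 = 2096230/9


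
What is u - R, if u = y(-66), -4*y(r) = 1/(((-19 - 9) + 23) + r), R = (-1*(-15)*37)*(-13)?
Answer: 2049061/284 ≈ 7215.0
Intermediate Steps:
R = -7215 (R = (15*37)*(-13) = 555*(-13) = -7215)
y(r) = -1/(4*(-5 + r)) (y(r) = -1/(4*(((-19 - 9) + 23) + r)) = -1/(4*((-28 + 23) + r)) = -1/(4*(-5 + r)))
u = 1/284 (u = -1/(-20 + 4*(-66)) = -1/(-20 - 264) = -1/(-284) = -1*(-1/284) = 1/284 ≈ 0.0035211)
u - R = 1/284 - 1*(-7215) = 1/284 + 7215 = 2049061/284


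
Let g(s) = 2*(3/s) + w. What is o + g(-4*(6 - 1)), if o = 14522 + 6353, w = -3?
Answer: 208717/10 ≈ 20872.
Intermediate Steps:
o = 20875
g(s) = -3 + 6/s (g(s) = 2*(3/s) - 3 = 6/s - 3 = -3 + 6/s)
o + g(-4*(6 - 1)) = 20875 + (-3 + 6/((-4*(6 - 1)))) = 20875 + (-3 + 6/((-4*5))) = 20875 + (-3 + 6/(-20)) = 20875 + (-3 + 6*(-1/20)) = 20875 + (-3 - 3/10) = 20875 - 33/10 = 208717/10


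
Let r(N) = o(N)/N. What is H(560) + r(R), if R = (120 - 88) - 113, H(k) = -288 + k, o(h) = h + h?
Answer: 274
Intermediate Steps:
o(h) = 2*h
R = -81 (R = 32 - 113 = -81)
r(N) = 2 (r(N) = (2*N)/N = 2)
H(560) + r(R) = (-288 + 560) + 2 = 272 + 2 = 274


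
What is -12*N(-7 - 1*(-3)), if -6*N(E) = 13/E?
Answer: -13/2 ≈ -6.5000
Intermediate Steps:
N(E) = -13/(6*E)
-12*N(-7 - 1*(-3)) = -(-26)/(-7 - 1*(-3)) = -(-26)/(-7 + 3) = -(-26)/(-4) = -(-26)*(-1)/4 = -12*13/24 = -13/2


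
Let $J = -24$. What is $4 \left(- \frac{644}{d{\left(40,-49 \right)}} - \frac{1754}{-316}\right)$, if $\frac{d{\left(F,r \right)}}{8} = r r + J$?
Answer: $\frac{4143820}{187783} \approx 22.067$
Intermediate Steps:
$d{\left(F,r \right)} = -192 + 8 r^{2}$ ($d{\left(F,r \right)} = 8 \left(r r - 24\right) = 8 \left(r^{2} - 24\right) = 8 \left(-24 + r^{2}\right) = -192 + 8 r^{2}$)
$4 \left(- \frac{644}{d{\left(40,-49 \right)}} - \frac{1754}{-316}\right) = 4 \left(- \frac{644}{-192 + 8 \left(-49\right)^{2}} - \frac{1754}{-316}\right) = 4 \left(- \frac{644}{-192 + 8 \cdot 2401} - - \frac{877}{158}\right) = 4 \left(- \frac{644}{-192 + 19208} + \frac{877}{158}\right) = 4 \left(- \frac{644}{19016} + \frac{877}{158}\right) = 4 \left(\left(-644\right) \frac{1}{19016} + \frac{877}{158}\right) = 4 \left(- \frac{161}{4754} + \frac{877}{158}\right) = 4 \cdot \frac{1035955}{187783} = \frac{4143820}{187783}$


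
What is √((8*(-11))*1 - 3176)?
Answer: 8*I*√51 ≈ 57.131*I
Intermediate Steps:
√((8*(-11))*1 - 3176) = √(-88*1 - 3176) = √(-88 - 3176) = √(-3264) = 8*I*√51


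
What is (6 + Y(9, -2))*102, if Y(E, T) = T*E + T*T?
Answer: -816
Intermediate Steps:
Y(E, T) = T² + E*T (Y(E, T) = E*T + T² = T² + E*T)
(6 + Y(9, -2))*102 = (6 - 2*(9 - 2))*102 = (6 - 2*7)*102 = (6 - 14)*102 = -8*102 = -816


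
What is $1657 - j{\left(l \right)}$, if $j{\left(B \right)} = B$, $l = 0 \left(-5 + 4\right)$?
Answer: $1657$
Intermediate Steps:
$l = 0$ ($l = 0 \left(-1\right) = 0$)
$1657 - j{\left(l \right)} = 1657 - 0 = 1657 + 0 = 1657$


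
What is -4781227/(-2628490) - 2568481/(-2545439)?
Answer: 18921548297343/6690660957110 ≈ 2.8281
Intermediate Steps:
-4781227/(-2628490) - 2568481/(-2545439) = -4781227*(-1/2628490) - 2568481*(-1/2545439) = 4781227/2628490 + 2568481/2545439 = 18921548297343/6690660957110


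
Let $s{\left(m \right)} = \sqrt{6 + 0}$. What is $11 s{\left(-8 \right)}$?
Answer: $11 \sqrt{6} \approx 26.944$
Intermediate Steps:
$s{\left(m \right)} = \sqrt{6}$
$11 s{\left(-8 \right)} = 11 \sqrt{6}$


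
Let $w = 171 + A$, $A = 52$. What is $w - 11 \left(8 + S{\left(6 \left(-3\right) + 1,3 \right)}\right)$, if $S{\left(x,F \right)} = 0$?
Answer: $135$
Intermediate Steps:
$w = 223$ ($w = 171 + 52 = 223$)
$w - 11 \left(8 + S{\left(6 \left(-3\right) + 1,3 \right)}\right) = 223 - 11 \left(8 + 0\right) = 223 - 11 \cdot 8 = 223 - 88 = 135$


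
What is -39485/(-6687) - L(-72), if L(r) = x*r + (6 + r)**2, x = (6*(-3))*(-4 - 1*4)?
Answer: 40241729/6687 ≈ 6017.9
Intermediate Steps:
x = 144 (x = -18*(-4 - 4) = -18*(-8) = 144)
L(r) = (6 + r)**2 + 144*r (L(r) = 144*r + (6 + r)**2 = (6 + r)**2 + 144*r)
-39485/(-6687) - L(-72) = -39485/(-6687) - ((6 - 72)**2 + 144*(-72)) = -39485*(-1/6687) - ((-66)**2 - 10368) = 39485/6687 - (4356 - 10368) = 39485/6687 - 1*(-6012) = 39485/6687 + 6012 = 40241729/6687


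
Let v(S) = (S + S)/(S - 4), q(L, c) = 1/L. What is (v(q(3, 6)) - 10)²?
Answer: 12544/121 ≈ 103.67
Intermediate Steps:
v(S) = 2*S/(-4 + S) (v(S) = (2*S)/(-4 + S) = 2*S/(-4 + S))
(v(q(3, 6)) - 10)² = (2/(3*(-4 + 1/3)) - 10)² = (2*(⅓)/(-4 + ⅓) - 10)² = (2*(⅓)/(-11/3) - 10)² = (2*(⅓)*(-3/11) - 10)² = (-2/11 - 10)² = (-112/11)² = 12544/121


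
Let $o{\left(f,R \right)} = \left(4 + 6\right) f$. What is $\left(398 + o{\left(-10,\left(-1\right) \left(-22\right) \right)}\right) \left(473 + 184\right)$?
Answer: $195786$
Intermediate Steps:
$o{\left(f,R \right)} = 10 f$
$\left(398 + o{\left(-10,\left(-1\right) \left(-22\right) \right)}\right) \left(473 + 184\right) = \left(398 + 10 \left(-10\right)\right) \left(473 + 184\right) = \left(398 - 100\right) 657 = 298 \cdot 657 = 195786$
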